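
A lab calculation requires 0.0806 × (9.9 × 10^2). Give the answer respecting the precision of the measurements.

0.0806 × (9.9 × 10^2) = 79.794
Multiplication/division keeps the fewest significant figures: 0.0806 → 3 s.f., 9.9 × 10^2 → 2 s.f.; limit is 2.
Rounded to 2 significant figures: 80.

80.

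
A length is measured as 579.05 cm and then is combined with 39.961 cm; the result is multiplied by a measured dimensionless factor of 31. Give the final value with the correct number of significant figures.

1.9 × 10^4 cm

579.05 cm + 39.961 cm = 619.011 cm; the sum is limited to 2 decimal places (5 s.f.).
Carrying full precision, 619.011 × 31 = 19189.341 cm; 31 has 2 s.f., so the result keeps min(5, 2) = 2 s.f.
Rounded to 2 significant figures: 1.9 × 10^4 cm.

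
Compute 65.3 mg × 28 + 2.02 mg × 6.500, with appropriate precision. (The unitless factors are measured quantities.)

65.3 × 28 = 1828.4 → 1.8 × 10^3 mg (2 s.f., last digit at the 10^2 place).
2.02 × 6.500 = 13.13 → 13.1 mg (3 s.f., last digit at the 10^-1 place).
Sum: 1841.53 mg; keep the coarser place, 10^2.
Result: 1.8 × 10^3 mg.

1.8 × 10^3 mg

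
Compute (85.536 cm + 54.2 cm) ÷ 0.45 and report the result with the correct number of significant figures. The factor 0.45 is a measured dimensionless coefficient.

3.1 × 10^2 cm

85.536 cm + 54.2 cm = 139.736 cm; the sum is limited to 1 decimal place (4 s.f.).
Carrying full precision, 139.736 ÷ 0.45 = 310.524444444… cm; 0.45 has 2 s.f., so the result keeps min(4, 2) = 2 s.f.
Rounded to 2 significant figures: 3.1 × 10^2 cm.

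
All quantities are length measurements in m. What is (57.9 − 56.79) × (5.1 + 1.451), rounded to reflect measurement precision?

57.9 − 56.79 = 1.11, limited to 1 d.p. → 2 s.f.; 5.1 + 1.451 = 6.551, limited to 1 d.p. → 2 s.f.
Carrying full precision, 1.11 × 6.551 = 7.27161; keep min(2, 2) = 2 s.f.
Rounded to 2 significant figures: 7.3 m².

7.3 m²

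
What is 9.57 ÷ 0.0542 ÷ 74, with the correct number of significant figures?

9.57 ÷ 0.0542 ÷ 74 = 2.38605764436…
Multiplication/division keeps the fewest significant figures: 9.57 → 3 s.f., 0.0542 → 3 s.f., 74 → 2 s.f.; limit is 2.
Rounded to 2 significant figures: 2.4.

2.4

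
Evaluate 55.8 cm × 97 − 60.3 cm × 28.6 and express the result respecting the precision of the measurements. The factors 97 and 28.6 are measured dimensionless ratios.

3.7 × 10^3 cm

55.8 × 97 = 5412.6 → 5.4 × 10^3 cm (2 s.f., last digit at the 10^2 place).
60.3 × 28.6 = 1724.58 → 1.72 × 10^3 cm (3 s.f., last digit at the 10^1 place).
Difference: 3688.02 cm; keep the coarser place, 10^2.
Result: 3.7 × 10^3 cm.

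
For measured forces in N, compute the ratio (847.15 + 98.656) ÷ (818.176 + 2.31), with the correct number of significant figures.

1.1527

847.15 + 98.656 = 945.806, limited to 2 d.p. → 5 s.f.; 818.176 + 2.31 = 820.486, limited to 2 d.p. → 5 s.f.
Carrying full precision, 945.806 ÷ 820.486 = 1.15273874265…; keep min(5, 5) = 5 s.f.
Rounded to 5 significant figures: 1.1527.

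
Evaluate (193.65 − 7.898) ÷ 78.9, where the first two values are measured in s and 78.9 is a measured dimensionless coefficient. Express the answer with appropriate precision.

193.65 s − 7.898 s = 185.752 s; the difference is limited to 2 decimal places (5 s.f.).
Carrying full precision, 185.752 ÷ 78.9 = 2.3542712294… s; 78.9 has 3 s.f., so the result keeps min(5, 3) = 3 s.f.
Rounded to 3 significant figures: 2.35 s.

2.35 s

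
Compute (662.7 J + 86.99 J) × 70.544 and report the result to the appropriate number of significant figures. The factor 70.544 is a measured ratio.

5.289 × 10^4 J

662.7 J + 86.99 J = 749.69 J; the sum is limited to 1 decimal place (4 s.f.).
Carrying full precision, 749.69 × 70.544 = 52886.13136 J; 70.544 has 5 s.f., so the result keeps min(4, 5) = 4 s.f.
Rounded to 4 significant figures: 5.289 × 10^4 J.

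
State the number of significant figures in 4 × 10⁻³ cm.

1

4 × 10⁻³: in scientific notation every digit of the coefficient is significant.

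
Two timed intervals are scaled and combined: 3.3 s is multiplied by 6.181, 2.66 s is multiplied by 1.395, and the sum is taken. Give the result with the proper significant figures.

3.3 × 6.181 = 20.3973 → 2.0 × 10¹ s (2 s.f., last digit at the 10^0 place).
2.66 × 1.395 = 3.7107 → 3.71 s (3 s.f., last digit at the 10^-2 place).
Sum: 24.108 s; keep the coarser place, 10^0.
Result: 24 s.

24 s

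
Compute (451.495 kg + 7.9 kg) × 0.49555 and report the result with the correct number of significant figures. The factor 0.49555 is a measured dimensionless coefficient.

451.495 kg + 7.9 kg = 459.395 kg; the sum is limited to 1 decimal place (4 s.f.).
Carrying full precision, 459.395 × 0.49555 = 227.65319225 kg; 0.49555 has 5 s.f., so the result keeps min(4, 5) = 4 s.f.
Rounded to 4 significant figures: 227.7 kg.

227.7 kg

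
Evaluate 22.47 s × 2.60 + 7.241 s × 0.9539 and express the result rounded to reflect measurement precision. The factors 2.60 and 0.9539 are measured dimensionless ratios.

22.47 × 2.60 = 58.422 → 58.4 s (3 s.f., last digit at the 10^-1 place).
7.241 × 0.9539 = 6.9071899 → 6.907 s (4 s.f., last digit at the 10^-3 place).
Sum: 65.3291899 s; keep the coarser place, 10^-1.
Result: 65.3 s.

65.3 s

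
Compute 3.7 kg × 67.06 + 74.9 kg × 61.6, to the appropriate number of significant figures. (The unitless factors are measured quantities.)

4.86 × 10^3 kg

3.7 × 67.06 = 248.122 → 2.5 × 10^2 kg (2 s.f., last digit at the 10^1 place).
74.9 × 61.6 = 4613.84 → 4.61 × 10^3 kg (3 s.f., last digit at the 10^1 place).
Sum: 4861.962 kg; keep the coarser place, 10^1.
Result: 4.86 × 10^3 kg.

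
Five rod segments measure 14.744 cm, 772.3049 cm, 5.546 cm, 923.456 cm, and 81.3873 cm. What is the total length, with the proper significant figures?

14.744 cm + 772.3049 cm + 5.546 cm + 923.456 cm + 81.3873 cm = 1797.4382 cm.
Addition/subtraction keeps the fewest decimal places: 14.744 → 3 decimal places, 772.3049 → 4 decimal places, 5.546 → 3 decimal places, 923.456 → 3 decimal places, 81.3873 → 4 decimal places; limit is 3.
Rounded to 3 decimal places: 1.797438 × 10³ cm.

1.797438 × 10³ cm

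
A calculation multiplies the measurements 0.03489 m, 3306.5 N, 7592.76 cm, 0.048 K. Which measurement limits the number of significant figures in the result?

0.048 K

0.03489 m → 4 s.f.; 3306.5 N → 5 s.f.; 7592.76 cm → 6 s.f.; 0.048 K → 2 s.f.
The fewest is 2 significant figures, from 0.048 K.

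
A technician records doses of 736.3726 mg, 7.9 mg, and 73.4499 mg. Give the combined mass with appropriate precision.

736.3726 mg + 7.9 mg + 73.4499 mg = 817.7225 mg.
Addition/subtraction keeps the fewest decimal places: 736.3726 → 4 decimal places, 7.9 → 1 decimal place, 73.4499 → 4 decimal places; limit is 1.
Rounded to 1 decimal place: 817.7 mg.

817.7 mg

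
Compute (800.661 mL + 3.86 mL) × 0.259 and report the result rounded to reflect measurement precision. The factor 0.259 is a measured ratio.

208 mL

800.661 mL + 3.86 mL = 804.521 mL; the sum is limited to 2 decimal places (5 s.f.).
Carrying full precision, 804.521 × 0.259 = 208.370939 mL; 0.259 has 3 s.f., so the result keeps min(5, 3) = 3 s.f.
Rounded to 3 significant figures: 208 mL.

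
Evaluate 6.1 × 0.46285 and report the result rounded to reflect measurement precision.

6.1 × 0.46285 = 2.823385
Multiplication/division keeps the fewest significant figures: 6.1 → 2 s.f., 0.46285 → 5 s.f.; limit is 2.
Rounded to 2 significant figures: 2.8.

2.8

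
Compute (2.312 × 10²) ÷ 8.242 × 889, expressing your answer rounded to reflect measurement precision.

2.49 × 10⁴

(2.312 × 10²) ÷ 8.242 × 889 = 24937.7335598…
Multiplication/division keeps the fewest significant figures: 2.312 × 10² → 4 s.f., 8.242 → 4 s.f., 889 → 3 s.f.; limit is 3.
Rounded to 3 significant figures: 2.49 × 10⁴.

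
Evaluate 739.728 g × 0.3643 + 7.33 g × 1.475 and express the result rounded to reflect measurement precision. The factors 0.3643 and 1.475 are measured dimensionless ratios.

739.728 × 0.3643 = 269.4829104 → 269.5 g (4 s.f., last digit at the 10^-1 place).
7.33 × 1.475 = 10.81175 → 10.8 g (3 s.f., last digit at the 10^-1 place).
Sum: 280.2946604 g; keep the coarser place, 10^-1.
Result: 280.3 g.

280.3 g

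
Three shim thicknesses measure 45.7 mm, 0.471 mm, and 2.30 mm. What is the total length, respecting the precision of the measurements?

45.7 mm + 0.471 mm + 2.30 mm = 48.471 mm.
Addition/subtraction keeps the fewest decimal places: 45.7 → 1 decimal place, 0.471 → 3 decimal places, 2.30 → 2 decimal places; limit is 1.
Rounded to 1 decimal place: 48.5 mm.

48.5 mm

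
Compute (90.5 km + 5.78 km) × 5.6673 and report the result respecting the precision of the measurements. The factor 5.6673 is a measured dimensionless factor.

546 km

90.5 km + 5.78 km = 96.28 km; the sum is limited to 1 decimal place (3 s.f.).
Carrying full precision, 96.28 × 5.6673 = 545.647644 km; 5.6673 has 5 s.f., so the result keeps min(3, 5) = 3 s.f.
Rounded to 3 significant figures: 546 km.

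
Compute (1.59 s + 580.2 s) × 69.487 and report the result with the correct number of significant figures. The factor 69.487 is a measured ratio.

1.59 s + 580.2 s = 581.79 s; the sum is limited to 1 decimal place (4 s.f.).
Carrying full precision, 581.79 × 69.487 = 40426.84173 s; 69.487 has 5 s.f., so the result keeps min(4, 5) = 4 s.f.
Rounded to 4 significant figures: 4.043 × 10^4 s.

4.043 × 10^4 s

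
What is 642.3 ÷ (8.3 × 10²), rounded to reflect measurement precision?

0.77

642.3 ÷ (8.3 × 10²) = 0.773855421687…
Multiplication/division keeps the fewest significant figures: 642.3 → 4 s.f., 8.3 × 10² → 2 s.f.; limit is 2.
Rounded to 2 significant figures: 0.77.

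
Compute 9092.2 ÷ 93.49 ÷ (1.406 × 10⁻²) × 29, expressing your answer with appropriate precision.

2.0 × 10⁵

9092.2 ÷ 93.49 ÷ (1.406 × 10⁻²) × 29 = 200593.334466…
Multiplication/division keeps the fewest significant figures: 9092.2 → 5 s.f., 93.49 → 4 s.f., 1.406 × 10⁻² → 4 s.f., 29 → 2 s.f.; limit is 2.
Rounded to 2 significant figures: 2.0 × 10⁵.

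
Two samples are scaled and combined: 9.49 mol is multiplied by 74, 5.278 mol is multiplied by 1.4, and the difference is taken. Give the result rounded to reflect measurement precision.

9.49 × 74 = 702.26 → 7.0 × 10^2 mol (2 s.f., last digit at the 10^1 place).
5.278 × 1.4 = 7.3892 → 7.4 mol (2 s.f., last digit at the 10^-1 place).
Difference: 694.8708 mol; keep the coarser place, 10^1.
Result: 6.9 × 10^2 mol.

6.9 × 10^2 mol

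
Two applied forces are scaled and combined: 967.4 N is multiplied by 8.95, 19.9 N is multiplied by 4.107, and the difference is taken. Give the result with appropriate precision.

967.4 × 8.95 = 8658.23 → 8.66 × 10³ N (3 s.f., last digit at the 10^1 place).
19.9 × 4.107 = 81.7293 → 81.7 N (3 s.f., last digit at the 10^-1 place).
Difference: 8576.5007 N; keep the coarser place, 10^1.
Result: 8.58 × 10³ N.

8.58 × 10³ N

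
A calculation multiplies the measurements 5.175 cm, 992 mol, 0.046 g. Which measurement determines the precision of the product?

5.175 cm → 4 s.f.; 992 mol → 3 s.f.; 0.046 g → 2 s.f.
The fewest is 2 significant figures, from 0.046 g.

0.046 g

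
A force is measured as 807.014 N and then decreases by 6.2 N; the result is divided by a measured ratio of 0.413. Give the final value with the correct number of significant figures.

1.94 × 10³ N

807.014 N − 6.2 N = 800.814 N; the difference is limited to 1 decimal place (4 s.f.).
Carrying full precision, 800.814 ÷ 0.413 = 1939.01694915… N; 0.413 has 3 s.f., so the result keeps min(4, 3) = 3 s.f.
Rounded to 3 significant figures: 1.94 × 10³ N.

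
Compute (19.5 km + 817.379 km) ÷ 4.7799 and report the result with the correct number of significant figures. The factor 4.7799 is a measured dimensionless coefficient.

19.5 km + 817.379 km = 836.879 km; the sum is limited to 1 decimal place (4 s.f.).
Carrying full precision, 836.879 ÷ 4.7799 = 175.082951526… km; 4.7799 has 5 s.f., so the result keeps min(4, 5) = 4 s.f.
Rounded to 4 significant figures: 175.1 km.

175.1 km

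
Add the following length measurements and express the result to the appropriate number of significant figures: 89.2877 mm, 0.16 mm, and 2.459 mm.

89.2877 mm + 0.16 mm + 2.459 mm = 91.9067 mm.
Addition/subtraction keeps the fewest decimal places: 89.2877 → 4 decimal places, 0.16 → 2 decimal places, 2.459 → 3 decimal places; limit is 2.
Rounded to 2 decimal places: 91.91 mm.

91.91 mm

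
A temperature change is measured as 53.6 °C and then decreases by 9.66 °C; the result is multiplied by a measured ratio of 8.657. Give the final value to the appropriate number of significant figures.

53.6 °C − 9.66 °C = 43.94 °C; the difference is limited to 1 decimal place (3 s.f.).
Carrying full precision, 43.94 × 8.657 = 380.38858 °C; 8.657 has 4 s.f., so the result keeps min(3, 4) = 3 s.f.
Rounded to 3 significant figures: 380. °C.

380. °C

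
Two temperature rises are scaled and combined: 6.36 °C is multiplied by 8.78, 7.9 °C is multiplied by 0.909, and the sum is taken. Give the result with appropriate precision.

63.0 °C

6.36 × 8.78 = 55.8408 → 55.8 °C (3 s.f., last digit at the 10^-1 place).
7.9 × 0.909 = 7.1811 → 7.2 °C (2 s.f., last digit at the 10^-1 place).
Sum: 63.0219 °C; keep the coarser place, 10^-1.
Result: 63.0 °C.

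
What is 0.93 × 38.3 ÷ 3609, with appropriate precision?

0.93 × 38.3 ÷ 3609 = 0.00986949293433…
Multiplication/division keeps the fewest significant figures: 0.93 → 2 s.f., 38.3 → 3 s.f., 3609 → 4 s.f.; limit is 2.
Rounded to 2 significant figures: 0.0099.

0.0099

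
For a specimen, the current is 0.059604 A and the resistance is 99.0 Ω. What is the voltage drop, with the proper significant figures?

5.90 V

voltage drop = 0.059604 A × 99.0 Ω = 5.900796 V.
0.059604 has 5 significant figures; 99.0 has 3.
Division/multiplication keeps the fewest: 3 significant figures.
Rounded: 5.90 V.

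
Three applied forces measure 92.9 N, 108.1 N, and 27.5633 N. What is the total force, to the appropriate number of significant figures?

92.9 N + 108.1 N + 27.5633 N = 228.5633 N.
Addition/subtraction keeps the fewest decimal places: 92.9 → 1 decimal place, 108.1 → 1 decimal place, 27.5633 → 4 decimal places; limit is 1.
Rounded to 1 decimal place: 228.6 N.

228.6 N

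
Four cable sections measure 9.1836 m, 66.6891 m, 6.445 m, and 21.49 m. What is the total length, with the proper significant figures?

9.1836 m + 66.6891 m + 6.445 m + 21.49 m = 103.8077 m.
Addition/subtraction keeps the fewest decimal places: 9.1836 → 4 decimal places, 66.6891 → 4 decimal places, 6.445 → 3 decimal places, 21.49 → 2 decimal places; limit is 2.
Rounded to 2 decimal places: 103.81 m.

103.81 m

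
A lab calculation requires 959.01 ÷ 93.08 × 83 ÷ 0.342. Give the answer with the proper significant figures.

2.5 × 10^3

959.01 ÷ 93.08 × 83 ÷ 0.342 = 2500.45329805…
Multiplication/division keeps the fewest significant figures: 959.01 → 5 s.f., 93.08 → 4 s.f., 83 → 2 s.f., 0.342 → 3 s.f.; limit is 2.
Rounded to 2 significant figures: 2.5 × 10^3.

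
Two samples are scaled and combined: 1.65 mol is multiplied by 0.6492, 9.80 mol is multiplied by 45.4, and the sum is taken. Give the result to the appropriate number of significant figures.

446 mol

1.65 × 0.6492 = 1.07118 → 1.07 mol (3 s.f., last digit at the 10^-2 place).
9.80 × 45.4 = 444.92 → 445 mol (3 s.f., last digit at the 10^0 place).
Sum: 445.99118 mol; keep the coarser place, 10^0.
Result: 446 mol.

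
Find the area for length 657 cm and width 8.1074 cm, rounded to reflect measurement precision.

area = 657 cm × 8.1074 cm = 5326.5618 cm².
657 has 3 significant figures; 8.1074 has 5.
Division/multiplication keeps the fewest: 3 significant figures.
Rounded: 5.33 × 10³ cm².

5.33 × 10³ cm²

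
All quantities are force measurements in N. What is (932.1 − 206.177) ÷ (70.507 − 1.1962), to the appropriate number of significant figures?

10.47

932.1 − 206.177 = 725.923, limited to 1 d.p. → 4 s.f.; 70.507 − 1.1962 = 69.3108, limited to 3 d.p. → 5 s.f.
Carrying full precision, 725.923 ÷ 69.3108 = 10.4734471396…; keep min(4, 5) = 4 s.f.
Rounded to 4 significant figures: 10.47.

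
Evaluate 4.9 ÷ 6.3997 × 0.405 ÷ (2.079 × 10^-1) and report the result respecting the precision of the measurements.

1.5

4.9 ÷ 6.3997 × 0.405 ÷ (2.079 × 10^-1) = 1.491547189…
Multiplication/division keeps the fewest significant figures: 4.9 → 2 s.f., 6.3997 → 5 s.f., 0.405 → 3 s.f., 2.079 × 10^-1 → 4 s.f.; limit is 2.
Rounded to 2 significant figures: 1.5.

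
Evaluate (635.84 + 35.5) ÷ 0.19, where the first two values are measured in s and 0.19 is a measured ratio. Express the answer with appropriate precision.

635.84 s + 35.5 s = 671.34 s; the sum is limited to 1 decimal place (4 s.f.).
Carrying full precision, 671.34 ÷ 0.19 = 3533.36842105… s; 0.19 has 2 s.f., so the result keeps min(4, 2) = 2 s.f.
Rounded to 2 significant figures: 3.5 × 10^3 s.

3.5 × 10^3 s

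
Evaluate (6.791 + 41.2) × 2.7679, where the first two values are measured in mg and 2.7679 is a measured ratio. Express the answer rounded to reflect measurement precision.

6.791 mg + 41.2 mg = 47.991 mg; the sum is limited to 1 decimal place (3 s.f.).
Carrying full precision, 47.991 × 2.7679 = 132.8342889 mg; 2.7679 has 5 s.f., so the result keeps min(3, 5) = 3 s.f.
Rounded to 3 significant figures: 133 mg.

133 mg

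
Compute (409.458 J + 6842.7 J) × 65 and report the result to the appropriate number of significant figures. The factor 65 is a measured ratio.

409.458 J + 6842.7 J = 7252.158 J; the sum is limited to 1 decimal place (5 s.f.).
Carrying full precision, 7252.158 × 65 = 471390.27 J; 65 has 2 s.f., so the result keeps min(5, 2) = 2 s.f.
Rounded to 2 significant figures: 4.7 × 10^5 J.

4.7 × 10^5 J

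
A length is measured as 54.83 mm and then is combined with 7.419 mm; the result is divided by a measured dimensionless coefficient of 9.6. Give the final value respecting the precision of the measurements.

54.83 mm + 7.419 mm = 62.249 mm; the sum is limited to 2 decimal places (4 s.f.).
Carrying full precision, 62.249 ÷ 9.6 = 6.48427083333… mm; 9.6 has 2 s.f., so the result keeps min(4, 2) = 2 s.f.
Rounded to 2 significant figures: 6.5 mm.

6.5 mm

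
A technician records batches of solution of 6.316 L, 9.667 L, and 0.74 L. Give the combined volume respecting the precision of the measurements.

6.316 L + 9.667 L + 0.74 L = 16.723 L.
Addition/subtraction keeps the fewest decimal places: 6.316 → 3 decimal places, 9.667 → 3 decimal places, 0.74 → 2 decimal places; limit is 2.
Rounded to 2 decimal places: 16.72 L.

16.72 L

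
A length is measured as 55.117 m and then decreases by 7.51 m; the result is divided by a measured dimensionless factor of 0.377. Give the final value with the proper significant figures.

1.26 × 10² m

55.117 m − 7.51 m = 47.607 m; the difference is limited to 2 decimal places (4 s.f.).
Carrying full precision, 47.607 ÷ 0.377 = 126.278514589… m; 0.377 has 3 s.f., so the result keeps min(4, 3) = 3 s.f.
Rounded to 3 significant figures: 1.26 × 10² m.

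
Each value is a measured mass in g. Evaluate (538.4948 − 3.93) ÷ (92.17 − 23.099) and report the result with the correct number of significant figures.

538.4948 − 3.93 = 534.5648, limited to 2 d.p. → 5 s.f.; 92.17 − 23.099 = 69.071, limited to 2 d.p. → 4 s.f.
Carrying full precision, 534.5648 ÷ 69.071 = 7.73935226072…; keep min(5, 4) = 4 s.f.
Rounded to 4 significant figures: 7.739.

7.739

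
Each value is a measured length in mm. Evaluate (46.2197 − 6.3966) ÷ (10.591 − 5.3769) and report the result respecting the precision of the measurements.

7.638

46.2197 − 6.3966 = 39.8231, limited to 4 d.p. → 6 s.f.; 10.591 − 5.3769 = 5.2141, limited to 3 d.p. → 4 s.f.
Carrying full precision, 39.8231 ÷ 5.2141 = 7.63757887267…; keep min(6, 4) = 4 s.f.
Rounded to 4 significant figures: 7.638.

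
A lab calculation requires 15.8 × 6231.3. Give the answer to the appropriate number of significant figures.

9.85 × 10⁴

15.8 × 6231.3 = 98454.54
Multiplication/division keeps the fewest significant figures: 15.8 → 3 s.f., 6231.3 → 5 s.f.; limit is 3.
Rounded to 3 significant figures: 9.85 × 10⁴.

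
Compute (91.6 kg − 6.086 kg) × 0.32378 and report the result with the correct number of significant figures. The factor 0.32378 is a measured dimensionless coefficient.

91.6 kg − 6.086 kg = 85.514 kg; the difference is limited to 1 decimal place (3 s.f.).
Carrying full precision, 85.514 × 0.32378 = 27.68772292 kg; 0.32378 has 5 s.f., so the result keeps min(3, 5) = 3 s.f.
Rounded to 3 significant figures: 27.7 kg.

27.7 kg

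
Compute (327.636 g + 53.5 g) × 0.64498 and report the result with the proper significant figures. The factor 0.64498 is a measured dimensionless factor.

327.636 g + 53.5 g = 381.136 g; the sum is limited to 1 decimal place (4 s.f.).
Carrying full precision, 381.136 × 0.64498 = 245.82509728 g; 0.64498 has 5 s.f., so the result keeps min(4, 5) = 4 s.f.
Rounded to 4 significant figures: 245.8 g.

245.8 g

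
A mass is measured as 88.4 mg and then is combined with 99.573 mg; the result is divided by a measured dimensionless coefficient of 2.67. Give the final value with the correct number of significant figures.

70.4 mg

88.4 mg + 99.573 mg = 187.973 mg; the sum is limited to 1 decimal place (4 s.f.).
Carrying full precision, 187.973 ÷ 2.67 = 70.4018726592… mg; 2.67 has 3 s.f., so the result keeps min(4, 3) = 3 s.f.
Rounded to 3 significant figures: 70.4 mg.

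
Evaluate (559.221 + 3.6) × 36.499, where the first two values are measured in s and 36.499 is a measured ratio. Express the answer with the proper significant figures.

559.221 s + 3.6 s = 562.821 s; the sum is limited to 1 decimal place (4 s.f.).
Carrying full precision, 562.821 × 36.499 = 20542.403679 s; 36.499 has 5 s.f., so the result keeps min(4, 5) = 4 s.f.
Rounded to 4 significant figures: 2.054 × 10^4 s.

2.054 × 10^4 s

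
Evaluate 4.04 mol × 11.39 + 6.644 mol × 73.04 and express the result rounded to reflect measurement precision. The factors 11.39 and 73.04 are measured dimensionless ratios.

5.313 × 10^2 mol

4.04 × 11.39 = 46.0156 → 46.0 mol (3 s.f., last digit at the 10^-1 place).
6.644 × 73.04 = 485.27776 → 485.3 mol (4 s.f., last digit at the 10^-1 place).
Sum: 531.29336 mol; keep the coarser place, 10^-1.
Result: 5.313 × 10^2 mol.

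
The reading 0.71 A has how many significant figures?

2

0.71: leading zeros are not significant.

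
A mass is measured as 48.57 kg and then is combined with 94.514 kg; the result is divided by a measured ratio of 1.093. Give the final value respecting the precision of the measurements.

48.57 kg + 94.514 kg = 143.084 kg; the sum is limited to 2 decimal places (5 s.f.).
Carrying full precision, 143.084 ÷ 1.093 = 130.909423605… kg; 1.093 has 4 s.f., so the result keeps min(5, 4) = 4 s.f.
Rounded to 4 significant figures: 130.9 kg.

130.9 kg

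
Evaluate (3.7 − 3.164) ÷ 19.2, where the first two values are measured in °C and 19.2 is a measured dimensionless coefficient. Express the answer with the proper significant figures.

3.7 °C − 3.164 °C = 0.536 °C; the difference is limited to 1 decimal place (1 s.f.).
Carrying full precision, 0.536 ÷ 19.2 = 0.0279166666667… °C; 19.2 has 3 s.f., so the result keeps min(1, 3) = 1 s.f.
Rounded to 1 significant figure: 0.03 °C.

0.03 °C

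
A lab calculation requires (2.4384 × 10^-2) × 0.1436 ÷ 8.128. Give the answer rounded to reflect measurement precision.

(2.4384 × 10^-2) × 0.1436 ÷ 8.128 = 0.0004308
Multiplication/division keeps the fewest significant figures: 2.4384 × 10^-2 → 5 s.f., 0.1436 → 4 s.f., 8.128 → 4 s.f.; limit is 4.
Rounded to 4 significant figures: 4.308 × 10^-4.

4.308 × 10^-4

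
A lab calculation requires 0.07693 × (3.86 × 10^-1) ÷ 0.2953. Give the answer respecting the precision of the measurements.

0.07693 × (3.86 × 10^-1) ÷ 0.2953 = 0.100558686082…
Multiplication/division keeps the fewest significant figures: 0.07693 → 4 s.f., 3.86 × 10^-1 → 3 s.f., 0.2953 → 4 s.f.; limit is 3.
Rounded to 3 significant figures: 0.101.

0.101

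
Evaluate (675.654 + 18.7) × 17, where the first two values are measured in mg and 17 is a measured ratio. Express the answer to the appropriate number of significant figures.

675.654 mg + 18.7 mg = 694.354 mg; the sum is limited to 1 decimal place (4 s.f.).
Carrying full precision, 694.354 × 17 = 11804.018 mg; 17 has 2 s.f., so the result keeps min(4, 2) = 2 s.f.
Rounded to 2 significant figures: 1.2 × 10⁴ mg.

1.2 × 10⁴ mg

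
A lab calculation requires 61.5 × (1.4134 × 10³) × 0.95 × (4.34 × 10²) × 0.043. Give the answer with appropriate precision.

61.5 × (1.4134 × 10³) × 0.95 × (4.34 × 10²) × 0.043 = 1541068.67649
Multiplication/division keeps the fewest significant figures: 61.5 → 3 s.f., 1.4134 × 10³ → 5 s.f., 0.95 → 2 s.f., 4.34 × 10² → 3 s.f., 0.043 → 2 s.f.; limit is 2.
Rounded to 2 significant figures: 1.5 × 10⁶.

1.5 × 10⁶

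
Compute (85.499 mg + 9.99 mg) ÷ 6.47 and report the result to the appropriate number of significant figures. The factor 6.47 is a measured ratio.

14.8 mg

85.499 mg + 9.99 mg = 95.489 mg; the sum is limited to 2 decimal places (4 s.f.).
Carrying full precision, 95.489 ÷ 6.47 = 14.7587326121… mg; 6.47 has 3 s.f., so the result keeps min(4, 3) = 3 s.f.
Rounded to 3 significant figures: 14.8 mg.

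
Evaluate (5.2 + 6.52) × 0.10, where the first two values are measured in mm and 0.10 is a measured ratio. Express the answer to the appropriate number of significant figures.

5.2 mm + 6.52 mm = 11.72 mm; the sum is limited to 1 decimal place (3 s.f.).
Carrying full precision, 11.72 × 0.10 = 1.172 mm; 0.10 has 2 s.f., so the result keeps min(3, 2) = 2 s.f.
Rounded to 2 significant figures: 1.2 mm.

1.2 mm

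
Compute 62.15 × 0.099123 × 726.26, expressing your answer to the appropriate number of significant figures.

4474

62.15 × 0.099123 × 726.26 = 4474.12069926…
Multiplication/division keeps the fewest significant figures: 62.15 → 4 s.f., 0.099123 → 5 s.f., 726.26 → 5 s.f.; limit is 4.
Rounded to 4 significant figures: 4474.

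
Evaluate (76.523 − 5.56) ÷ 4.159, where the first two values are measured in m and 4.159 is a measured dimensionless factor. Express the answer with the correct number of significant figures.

76.523 m − 5.56 m = 70.963 m; the difference is limited to 2 decimal places (4 s.f.).
Carrying full precision, 70.963 ÷ 4.159 = 17.0625150277… m; 4.159 has 4 s.f., so the result keeps min(4, 4) = 4 s.f.
Rounded to 4 significant figures: 17.06 m.

17.06 m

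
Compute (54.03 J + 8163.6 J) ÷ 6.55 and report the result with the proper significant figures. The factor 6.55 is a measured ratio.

54.03 J + 8163.6 J = 8217.63 J; the sum is limited to 1 decimal place (5 s.f.).
Carrying full precision, 8217.63 ÷ 6.55 = 1254.6 J; 6.55 has 3 s.f., so the result keeps min(5, 3) = 3 s.f.
Rounded to 3 significant figures: 1.25 × 10^3 J.

1.25 × 10^3 J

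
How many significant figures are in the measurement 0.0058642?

0.0058642: leading zeros are not significant.

5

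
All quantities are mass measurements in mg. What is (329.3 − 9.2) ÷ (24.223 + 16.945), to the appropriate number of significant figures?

329.3 − 9.2 = 320.1, limited to 1 d.p. → 4 s.f.; 24.223 + 16.945 = 41.168, limited to 3 d.p. → 5 s.f.
Carrying full precision, 320.1 ÷ 41.168 = 7.77545666537…; keep min(4, 5) = 4 s.f.
Rounded to 4 significant figures: 7.775.

7.775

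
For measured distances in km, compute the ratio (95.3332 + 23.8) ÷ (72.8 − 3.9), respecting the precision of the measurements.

1.73

95.3332 + 23.8 = 119.1332, limited to 1 d.p. → 4 s.f.; 72.8 − 3.9 = 68.9, limited to 1 d.p. → 3 s.f.
Carrying full precision, 119.1332 ÷ 68.9 = 1.72907402032…; keep min(4, 3) = 3 s.f.
Rounded to 3 significant figures: 1.73.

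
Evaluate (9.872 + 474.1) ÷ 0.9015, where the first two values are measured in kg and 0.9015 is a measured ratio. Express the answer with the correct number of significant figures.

9.872 kg + 474.1 kg = 483.972 kg; the sum is limited to 1 decimal place (4 s.f.).
Carrying full precision, 483.972 ÷ 0.9015 = 536.851913478… kg; 0.9015 has 4 s.f., so the result keeps min(4, 4) = 4 s.f.
Rounded to 4 significant figures: 536.9 kg.

536.9 kg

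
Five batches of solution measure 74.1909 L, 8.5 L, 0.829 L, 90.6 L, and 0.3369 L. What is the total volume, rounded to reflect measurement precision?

74.1909 L + 8.5 L + 0.829 L + 90.6 L + 0.3369 L = 174.4568 L.
Addition/subtraction keeps the fewest decimal places: 74.1909 → 4 decimal places, 8.5 → 1 decimal place, 0.829 → 3 decimal places, 90.6 → 1 decimal place, 0.3369 → 4 decimal places; limit is 1.
Rounded to 1 decimal place: 174.5 L.

174.5 L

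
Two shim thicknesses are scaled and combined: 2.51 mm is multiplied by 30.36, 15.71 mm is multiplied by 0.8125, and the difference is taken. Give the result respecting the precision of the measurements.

2.51 × 30.36 = 76.2036 → 76.2 mm (3 s.f., last digit at the 10^-1 place).
15.71 × 0.8125 = 12.764375 → 12.76 mm (4 s.f., last digit at the 10^-2 place).
Difference: 63.439225 mm; keep the coarser place, 10^-1.
Result: 63.4 mm.

63.4 mm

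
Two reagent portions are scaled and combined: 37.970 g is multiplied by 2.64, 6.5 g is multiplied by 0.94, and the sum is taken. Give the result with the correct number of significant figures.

106 g

37.970 × 2.64 = 100.2408 → 100. g (3 s.f., last digit at the 10^0 place).
6.5 × 0.94 = 6.11 → 6.1 g (2 s.f., last digit at the 10^-1 place).
Sum: 106.3508 g; keep the coarser place, 10^0.
Result: 106 g.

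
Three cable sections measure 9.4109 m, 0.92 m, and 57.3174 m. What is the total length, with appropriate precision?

67.65 m

9.4109 m + 0.92 m + 57.3174 m = 67.6483 m.
Addition/subtraction keeps the fewest decimal places: 9.4109 → 4 decimal places, 0.92 → 2 decimal places, 57.3174 → 4 decimal places; limit is 2.
Rounded to 2 decimal places: 67.65 m.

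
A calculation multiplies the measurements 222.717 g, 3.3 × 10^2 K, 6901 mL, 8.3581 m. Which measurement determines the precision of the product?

222.717 g → 6 s.f.; 3.3 × 10^2 K → 2 s.f.; 6901 mL → 4 s.f.; 8.3581 m → 5 s.f.
The fewest is 2 significant figures, from 3.3 × 10^2 K.

3.3 × 10^2 K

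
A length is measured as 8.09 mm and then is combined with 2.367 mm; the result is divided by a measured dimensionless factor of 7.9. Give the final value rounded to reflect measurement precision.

1.3 mm

8.09 mm + 2.367 mm = 10.457 mm; the sum is limited to 2 decimal places (4 s.f.).
Carrying full precision, 10.457 ÷ 7.9 = 1.32367088608… mm; 7.9 has 2 s.f., so the result keeps min(4, 2) = 2 s.f.
Rounded to 2 significant figures: 1.3 mm.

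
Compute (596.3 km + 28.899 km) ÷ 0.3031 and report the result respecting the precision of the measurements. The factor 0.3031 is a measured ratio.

2063 km

596.3 km + 28.899 km = 625.199 km; the sum is limited to 1 decimal place (4 s.f.).
Carrying full precision, 625.199 ÷ 0.3031 = 2062.68228307… km; 0.3031 has 4 s.f., so the result keeps min(4, 4) = 4 s.f.
Rounded to 4 significant figures: 2063 km.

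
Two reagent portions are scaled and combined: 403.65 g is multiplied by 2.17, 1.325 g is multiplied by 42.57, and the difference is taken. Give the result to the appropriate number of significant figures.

403.65 × 2.17 = 875.9205 → 8.76 × 10^2 g (3 s.f., last digit at the 10^0 place).
1.325 × 42.57 = 56.40525 → 56.41 g (4 s.f., last digit at the 10^-2 place).
Difference: 819.51525 g; keep the coarser place, 10^0.
Result: 8.20 × 10^2 g.

8.20 × 10^2 g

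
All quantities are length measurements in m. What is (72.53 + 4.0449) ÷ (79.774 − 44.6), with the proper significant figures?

2.18

72.53 + 4.0449 = 76.5749, limited to 2 d.p. → 4 s.f.; 79.774 − 44.6 = 35.174, limited to 1 d.p. → 3 s.f.
Carrying full precision, 76.5749 ÷ 35.174 = 2.17703132996…; keep min(4, 3) = 3 s.f.
Rounded to 3 significant figures: 2.18.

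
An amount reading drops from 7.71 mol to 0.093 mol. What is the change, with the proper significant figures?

7.62 mol

7.71 mol − 0.093 mol = 7.617 mol.
Addition/subtraction keeps the fewest decimal places: 7.71 → 2 decimal places, 0.093 → 3 decimal places; limit is 2.
Rounded to 2 decimal places: 7.62 mol.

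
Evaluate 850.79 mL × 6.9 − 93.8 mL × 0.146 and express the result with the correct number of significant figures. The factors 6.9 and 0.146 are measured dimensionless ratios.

5.9 × 10^3 mL

850.79 × 6.9 = 5870.451 → 5.9 × 10^3 mL (2 s.f., last digit at the 10^2 place).
93.8 × 0.146 = 13.6948 → 13.7 mL (3 s.f., last digit at the 10^-1 place).
Difference: 5856.7562 mL; keep the coarser place, 10^2.
Result: 5.9 × 10^3 mL.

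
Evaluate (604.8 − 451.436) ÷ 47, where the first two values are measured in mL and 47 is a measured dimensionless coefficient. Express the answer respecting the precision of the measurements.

604.8 mL − 451.436 mL = 153.364 mL; the difference is limited to 1 decimal place (4 s.f.).
Carrying full precision, 153.364 ÷ 47 = 3.26306382979… mL; 47 has 2 s.f., so the result keeps min(4, 2) = 2 s.f.
Rounded to 2 significant figures: 3.3 mL.

3.3 mL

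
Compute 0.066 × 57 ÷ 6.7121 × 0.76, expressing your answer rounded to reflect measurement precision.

0.066 × 57 ÷ 6.7121 × 0.76 = 0.425965048197…
Multiplication/division keeps the fewest significant figures: 0.066 → 2 s.f., 57 → 2 s.f., 6.7121 → 5 s.f., 0.76 → 2 s.f.; limit is 2.
Rounded to 2 significant figures: 4.3 × 10^-1.

4.3 × 10^-1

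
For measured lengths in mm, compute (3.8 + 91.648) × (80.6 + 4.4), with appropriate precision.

3.8 + 91.648 = 95.448, limited to 1 d.p. → 3 s.f.; 80.6 + 4.4 = 85.0, limited to 1 d.p. → 3 s.f.
Carrying full precision, 95.448 × 85.0 = 8113.08; keep min(3, 3) = 3 s.f.
Rounded to 3 significant figures: 8.11 × 10³ mm².

8.11 × 10³ mm²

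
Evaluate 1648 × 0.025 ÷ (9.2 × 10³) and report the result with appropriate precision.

1648 × 0.025 ÷ (9.2 × 10³) = 0.00447826086957…
Multiplication/division keeps the fewest significant figures: 1648 → 4 s.f., 0.025 → 2 s.f., 9.2 × 10³ → 2 s.f.; limit is 2.
Rounded to 2 significant figures: 0.0045.

0.0045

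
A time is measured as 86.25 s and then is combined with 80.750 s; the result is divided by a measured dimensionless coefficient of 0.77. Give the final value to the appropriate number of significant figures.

2.2 × 10² s

86.25 s + 80.750 s = 167.000 s; the sum is limited to 2 decimal places (5 s.f.).
Carrying full precision, 167.000 ÷ 0.77 = 216.883116883… s; 0.77 has 2 s.f., so the result keeps min(5, 2) = 2 s.f.
Rounded to 2 significant figures: 2.2 × 10² s.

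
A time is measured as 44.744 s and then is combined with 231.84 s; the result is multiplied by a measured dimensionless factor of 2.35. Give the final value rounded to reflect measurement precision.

6.50 × 10^2 s

44.744 s + 231.84 s = 276.584 s; the sum is limited to 2 decimal places (5 s.f.).
Carrying full precision, 276.584 × 2.35 = 649.9724 s; 2.35 has 3 s.f., so the result keeps min(5, 3) = 3 s.f.
Rounded to 3 significant figures: 6.50 × 10^2 s.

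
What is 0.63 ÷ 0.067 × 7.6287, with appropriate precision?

72

0.63 ÷ 0.067 × 7.6287 = 71.7325522388…
Multiplication/division keeps the fewest significant figures: 0.63 → 2 s.f., 0.067 → 2 s.f., 7.6287 → 5 s.f.; limit is 2.
Rounded to 2 significant figures: 72.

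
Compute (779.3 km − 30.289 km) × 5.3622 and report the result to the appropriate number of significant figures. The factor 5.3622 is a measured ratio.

779.3 km − 30.289 km = 749.011 km; the difference is limited to 1 decimal place (4 s.f.).
Carrying full precision, 749.011 × 5.3622 = 4016.3467842 km; 5.3622 has 5 s.f., so the result keeps min(4, 5) = 4 s.f.
Rounded to 4 significant figures: 4016 km.

4016 km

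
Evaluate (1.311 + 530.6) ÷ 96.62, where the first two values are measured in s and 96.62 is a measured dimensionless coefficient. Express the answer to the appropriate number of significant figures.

1.311 s + 530.6 s = 531.911 s; the sum is limited to 1 decimal place (4 s.f.).
Carrying full precision, 531.911 ÷ 96.62 = 5.50518526185… s; 96.62 has 4 s.f., so the result keeps min(4, 4) = 4 s.f.
Rounded to 4 significant figures: 5.505 s.

5.505 s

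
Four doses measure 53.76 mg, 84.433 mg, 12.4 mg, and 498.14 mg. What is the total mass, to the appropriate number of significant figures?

648.7 mg

53.76 mg + 84.433 mg + 12.4 mg + 498.14 mg = 648.733 mg.
Addition/subtraction keeps the fewest decimal places: 53.76 → 2 decimal places, 84.433 → 3 decimal places, 12.4 → 1 decimal place, 498.14 → 2 decimal places; limit is 1.
Rounded to 1 decimal place: 648.7 mg.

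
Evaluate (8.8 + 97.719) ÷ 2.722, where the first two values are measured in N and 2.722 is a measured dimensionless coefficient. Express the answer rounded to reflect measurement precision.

8.8 N + 97.719 N = 106.519 N; the sum is limited to 1 decimal place (4 s.f.).
Carrying full precision, 106.519 ÷ 2.722 = 39.1326230713… N; 2.722 has 4 s.f., so the result keeps min(4, 4) = 4 s.f.
Rounded to 4 significant figures: 39.13 N.

39.13 N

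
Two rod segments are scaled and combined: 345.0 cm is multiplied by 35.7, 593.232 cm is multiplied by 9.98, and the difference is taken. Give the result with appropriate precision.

6.4 × 10³ cm

345.0 × 35.7 = 12316.5 → 1.23 × 10⁴ cm (3 s.f., last digit at the 10^2 place).
593.232 × 9.98 = 5920.45536 → 5.92 × 10³ cm (3 s.f., last digit at the 10^1 place).
Difference: 6396.04464 cm; keep the coarser place, 10^2.
Result: 6.4 × 10³ cm.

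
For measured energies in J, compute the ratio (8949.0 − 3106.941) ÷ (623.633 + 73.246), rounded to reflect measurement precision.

8949.0 − 3106.941 = 5842.059, limited to 1 d.p. → 5 s.f.; 623.633 + 73.246 = 696.879, limited to 3 d.p. → 6 s.f.
Carrying full precision, 5842.059 ÷ 696.879 = 8.38317555845…; keep min(5, 6) = 5 s.f.
Rounded to 5 significant figures: 8.3832.

8.3832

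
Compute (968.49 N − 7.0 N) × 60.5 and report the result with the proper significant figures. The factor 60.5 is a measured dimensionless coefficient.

968.49 N − 7.0 N = 961.49 N; the difference is limited to 1 decimal place (4 s.f.).
Carrying full precision, 961.49 × 60.5 = 58170.145 N; 60.5 has 3 s.f., so the result keeps min(4, 3) = 3 s.f.
Rounded to 3 significant figures: 5.82 × 10⁴ N.

5.82 × 10⁴ N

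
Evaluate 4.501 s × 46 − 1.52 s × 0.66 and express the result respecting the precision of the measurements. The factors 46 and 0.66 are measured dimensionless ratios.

4.501 × 46 = 207.046 → 2.1 × 10^2 s (2 s.f., last digit at the 10^1 place).
1.52 × 0.66 = 1.0032 → 1.0 s (2 s.f., last digit at the 10^-1 place).
Difference: 206.0428 s; keep the coarser place, 10^1.
Result: 2.1 × 10^2 s.

2.1 × 10^2 s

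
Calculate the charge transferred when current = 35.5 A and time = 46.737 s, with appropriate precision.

charge transferred = 35.5 A × 46.737 s = 1659.1635 C.
35.5 has 3 significant figures; 46.737 has 5.
Division/multiplication keeps the fewest: 3 significant figures.
Rounded: 1.66 × 10³ C.

1.66 × 10³ C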